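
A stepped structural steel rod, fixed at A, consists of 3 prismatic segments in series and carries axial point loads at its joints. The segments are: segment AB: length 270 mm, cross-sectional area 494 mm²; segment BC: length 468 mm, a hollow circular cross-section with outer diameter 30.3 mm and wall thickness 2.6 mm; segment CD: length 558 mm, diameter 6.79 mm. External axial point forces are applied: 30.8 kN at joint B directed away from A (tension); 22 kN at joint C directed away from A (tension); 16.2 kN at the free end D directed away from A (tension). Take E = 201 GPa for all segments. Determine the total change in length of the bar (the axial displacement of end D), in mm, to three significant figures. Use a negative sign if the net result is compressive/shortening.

1.82 mm

Internal axial forces (sectioning from the free end, tension +): N_CD = 16.2 kN, N_BC = 38.2 kN, N_AB = 69 kN.
A_BC = 226.3 mm².
A_CD = 36.21 mm².
δ_AB = 69000·270/(494·201000) = 0.1876 mm
δ_BC = 38200·468/(226.3·201000) = 0.3931 mm
δ_CD = 16200·558/(36.21·201000) = 1.242 mm
δ = Σδ_i = 1.823 mm.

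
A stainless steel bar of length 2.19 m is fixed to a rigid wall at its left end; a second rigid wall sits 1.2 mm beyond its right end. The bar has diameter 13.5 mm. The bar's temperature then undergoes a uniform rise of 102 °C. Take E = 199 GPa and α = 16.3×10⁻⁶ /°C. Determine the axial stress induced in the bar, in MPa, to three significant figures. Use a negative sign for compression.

-222 MPa

Free thermal expansion αLΔT = 16.3e-6 · 2190 · 102 = 3.641 mm.
The walls engage after the gap closes; constrained expansion = 3.641 − 1.2 = 2.441 mm.
The walls impose strain ε = −(2.441)/2190 = -1.1147e-03; σ = Eε = 199000 · -1.1147e-03 = -221.8 MPa.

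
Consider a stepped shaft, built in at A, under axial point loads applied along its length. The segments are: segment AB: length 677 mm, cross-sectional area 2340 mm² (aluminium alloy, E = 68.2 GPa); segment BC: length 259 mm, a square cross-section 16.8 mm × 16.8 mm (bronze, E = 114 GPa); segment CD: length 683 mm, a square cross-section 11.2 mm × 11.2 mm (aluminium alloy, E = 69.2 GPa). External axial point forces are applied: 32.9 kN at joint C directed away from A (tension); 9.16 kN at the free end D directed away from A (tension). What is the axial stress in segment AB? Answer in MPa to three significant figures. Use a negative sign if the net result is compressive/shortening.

Internal axial forces (sectioning from the free end, tension +): N_CD = 9.16 kN, N_BC = 42.06 kN, N_AB = 42.06 kN.
σ_AB = N_AB/A_AB = 42060/2340 = 17.97 MPa.

18.0 MPa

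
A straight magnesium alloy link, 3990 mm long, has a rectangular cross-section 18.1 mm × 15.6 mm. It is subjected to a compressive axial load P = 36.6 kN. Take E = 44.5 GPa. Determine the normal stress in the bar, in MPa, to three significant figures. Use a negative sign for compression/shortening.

A = 282.4 mm².
σ = N/A = -36600/282.4 = -129.6 MPa.

-130 MPa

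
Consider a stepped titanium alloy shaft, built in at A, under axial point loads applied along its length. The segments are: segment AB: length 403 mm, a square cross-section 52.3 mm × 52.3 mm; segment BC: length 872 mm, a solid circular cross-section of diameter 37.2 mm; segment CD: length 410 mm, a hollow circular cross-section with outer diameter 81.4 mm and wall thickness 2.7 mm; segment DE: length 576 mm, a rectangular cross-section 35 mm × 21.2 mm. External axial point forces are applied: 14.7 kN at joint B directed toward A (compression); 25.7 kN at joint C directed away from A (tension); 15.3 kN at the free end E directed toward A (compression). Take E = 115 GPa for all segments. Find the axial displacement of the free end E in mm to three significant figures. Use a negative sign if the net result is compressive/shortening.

-0.118 mm

Internal axial forces (sectioning from the free end, tension +): N_DE = -15.3 kN, N_CD = -15.3 kN, N_BC = 10.4 kN, N_AB = -4.3 kN.
A_AB = 2735 mm².
A_BC = 1087 mm².
A_CD = 667.6 mm².
A_DE = 742 mm².
δ_AB = -4300·403/(2735·115000) = -0.005509 mm
δ_BC = 10400·872/(1087·115000) = 0.07256 mm
δ_CD = -15300·410/(667.6·115000) = -0.08171 mm
δ_DE = -15300·576/(742·115000) = -0.1033 mm
δ = Σδ_i = -0.1179 mm.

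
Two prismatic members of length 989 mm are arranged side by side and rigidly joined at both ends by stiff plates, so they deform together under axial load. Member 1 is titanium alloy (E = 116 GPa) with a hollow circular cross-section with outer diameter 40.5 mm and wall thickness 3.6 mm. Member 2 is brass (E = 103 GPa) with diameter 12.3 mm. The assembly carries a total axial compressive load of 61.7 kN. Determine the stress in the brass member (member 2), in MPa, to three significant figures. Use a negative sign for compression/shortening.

A_1 = 417.3 mm².
A_2 = 118.8 mm².
Equal strain + equilibrium ⇒ each member carries load in proportion to AE: A₁E₁ = 48410000 N, A₂E₂ = 12240000 N, ΣAE = 60650000 N.
σ₂ = P·E₂/ΣAE = -61700·103000/60650000 = -104.8 MPa.

-105 MPa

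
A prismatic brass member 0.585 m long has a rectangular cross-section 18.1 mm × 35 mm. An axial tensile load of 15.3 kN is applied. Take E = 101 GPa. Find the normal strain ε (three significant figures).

2.39e-04

A = 633.5 mm².
σ = N/A = 24.15 MPa; ε = σ/E = 24.15/101000 = 2.391e-04.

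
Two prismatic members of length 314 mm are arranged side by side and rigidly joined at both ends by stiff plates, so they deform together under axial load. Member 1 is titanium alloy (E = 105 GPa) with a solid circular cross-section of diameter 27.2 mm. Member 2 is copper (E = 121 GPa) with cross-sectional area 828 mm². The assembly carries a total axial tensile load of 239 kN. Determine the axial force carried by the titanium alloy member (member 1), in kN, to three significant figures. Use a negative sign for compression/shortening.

90.5 kN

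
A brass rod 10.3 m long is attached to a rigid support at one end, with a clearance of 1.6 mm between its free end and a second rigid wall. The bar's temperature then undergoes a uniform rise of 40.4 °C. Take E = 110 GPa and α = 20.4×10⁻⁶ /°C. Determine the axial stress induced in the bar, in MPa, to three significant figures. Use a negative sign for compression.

Free thermal expansion αLΔT = 20.4e-6 · 10300 · 40.4 = 8.489 mm.
The walls engage after the gap closes; constrained expansion = 8.489 − 1.6 = 6.889 mm.
The walls impose strain ε = −(6.889)/10300 = -6.6882e-04; σ = Eε = 110000 · -6.6882e-04 = -73.57 MPa.

-73.6 MPa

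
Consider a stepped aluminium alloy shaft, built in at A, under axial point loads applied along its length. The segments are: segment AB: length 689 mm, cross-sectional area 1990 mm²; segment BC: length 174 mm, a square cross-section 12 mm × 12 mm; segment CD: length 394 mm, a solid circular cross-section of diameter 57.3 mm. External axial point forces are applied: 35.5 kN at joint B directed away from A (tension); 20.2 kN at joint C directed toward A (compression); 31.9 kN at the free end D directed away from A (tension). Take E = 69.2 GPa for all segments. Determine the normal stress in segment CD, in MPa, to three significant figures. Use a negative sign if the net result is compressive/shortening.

12.4 MPa

Internal axial forces (sectioning from the free end, tension +): N_CD = 31.9 kN, N_BC = 11.7 kN, N_AB = 47.2 kN.
A_CD = 2579 mm².
σ_CD = N_CD/A_CD = 31900/2579 = 12.37 MPa.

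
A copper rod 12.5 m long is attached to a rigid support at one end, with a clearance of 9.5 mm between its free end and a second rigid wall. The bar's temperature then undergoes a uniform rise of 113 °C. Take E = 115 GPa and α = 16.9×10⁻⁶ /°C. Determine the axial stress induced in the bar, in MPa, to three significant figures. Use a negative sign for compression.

-132 MPa

Free thermal expansion αLΔT = 16.9e-6 · 12500 · 113 = 23.87 mm.
The walls engage after the gap closes; constrained expansion = 23.87 − 9.5 = 14.37 mm.
The walls impose strain ε = −(14.37)/12500 = -1.1497e-03; σ = Eε = 115000 · -1.1497e-03 = -132.2 MPa.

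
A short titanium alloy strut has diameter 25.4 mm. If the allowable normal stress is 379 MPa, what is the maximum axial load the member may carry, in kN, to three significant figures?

A = 506.7 mm².
P_max = σ_allow · A = 379 · 506.7 = 192000 N = 192 kN.

192 kN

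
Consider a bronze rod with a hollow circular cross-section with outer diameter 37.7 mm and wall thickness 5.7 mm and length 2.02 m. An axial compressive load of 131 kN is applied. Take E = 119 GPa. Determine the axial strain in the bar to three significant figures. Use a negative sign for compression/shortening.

-0.00192

A = 573 mm².
σ = N/A = -228.6 MPa; ε = σ/E = -228.6/119000 = -1.921e-03.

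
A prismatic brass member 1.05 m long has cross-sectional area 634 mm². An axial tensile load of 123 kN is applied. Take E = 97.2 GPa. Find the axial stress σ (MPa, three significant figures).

194 MPa

σ = N/A = 123000/634 = 194 MPa.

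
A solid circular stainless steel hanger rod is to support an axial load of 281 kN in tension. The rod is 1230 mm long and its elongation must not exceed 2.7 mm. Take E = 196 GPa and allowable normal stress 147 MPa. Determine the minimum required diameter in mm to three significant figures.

49.3 mm

Required area A ≥ P/σ_allow = 281000/147 = 1912 mm².
For a solid circular section, d ≥ √(4A/π) = 49.33 mm.
Elongation limit: A ≥ PL/(Eδ_allow) = 281000·1230/(196000·2.7) = 653.1 mm² ⇒ d ≥ 28.84 mm.
The stress limit governs.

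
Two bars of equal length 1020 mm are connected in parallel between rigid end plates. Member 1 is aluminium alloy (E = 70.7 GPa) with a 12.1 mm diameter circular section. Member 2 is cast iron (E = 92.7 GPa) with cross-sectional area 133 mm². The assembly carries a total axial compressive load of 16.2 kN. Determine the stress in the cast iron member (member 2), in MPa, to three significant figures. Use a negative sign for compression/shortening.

-73.4 MPa

A_1 = 115 mm².
Equal strain + equilibrium ⇒ each member carries load in proportion to AE: A₁E₁ = 8130000 N, A₂E₂ = 12330000 N, ΣAE = 20460000 N.
σ₂ = P·E₂/ΣAE = -16200·92700/20460000 = -73.4 MPa.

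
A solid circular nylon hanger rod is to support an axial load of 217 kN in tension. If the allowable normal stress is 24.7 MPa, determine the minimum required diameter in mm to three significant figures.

106 mm

Required area A ≥ P/σ_allow = 217000/24.7 = 8785 mm².
For a solid circular section, d ≥ √(4A/π) = 105.8 mm.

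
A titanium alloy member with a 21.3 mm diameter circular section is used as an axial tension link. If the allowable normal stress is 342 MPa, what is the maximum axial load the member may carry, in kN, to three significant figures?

122 kN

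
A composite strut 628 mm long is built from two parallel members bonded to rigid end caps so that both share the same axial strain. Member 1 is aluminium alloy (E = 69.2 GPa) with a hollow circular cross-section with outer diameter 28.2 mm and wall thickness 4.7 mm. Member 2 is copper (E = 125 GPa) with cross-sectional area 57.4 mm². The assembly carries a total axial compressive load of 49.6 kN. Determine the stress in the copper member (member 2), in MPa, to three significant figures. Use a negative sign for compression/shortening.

-199 MPa

A_1 = 347 mm².
Equal strain + equilibrium ⇒ each member carries load in proportion to AE: A₁E₁ = 24010000 N, A₂E₂ = 7175000 N, ΣAE = 31190000 N.
σ₂ = P·E₂/ΣAE = -49600·125000/31190000 = -198.8 MPa.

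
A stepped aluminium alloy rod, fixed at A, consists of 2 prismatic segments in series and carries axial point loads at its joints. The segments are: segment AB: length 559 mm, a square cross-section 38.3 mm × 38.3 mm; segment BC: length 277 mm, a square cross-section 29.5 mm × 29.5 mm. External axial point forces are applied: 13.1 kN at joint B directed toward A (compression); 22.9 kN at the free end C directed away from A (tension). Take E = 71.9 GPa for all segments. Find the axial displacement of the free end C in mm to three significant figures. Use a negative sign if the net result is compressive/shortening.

Internal axial forces (sectioning from the free end, tension +): N_BC = 22.9 kN, N_AB = 9.8 kN.
A_AB = 1467 mm².
A_BC = 870.2 mm².
δ_AB = 9800·559/(1467·71900) = 0.05194 mm
δ_BC = 22900·277/(870.2·71900) = 0.1014 mm
δ = Σδ_i = 0.1533 mm.

0.153 mm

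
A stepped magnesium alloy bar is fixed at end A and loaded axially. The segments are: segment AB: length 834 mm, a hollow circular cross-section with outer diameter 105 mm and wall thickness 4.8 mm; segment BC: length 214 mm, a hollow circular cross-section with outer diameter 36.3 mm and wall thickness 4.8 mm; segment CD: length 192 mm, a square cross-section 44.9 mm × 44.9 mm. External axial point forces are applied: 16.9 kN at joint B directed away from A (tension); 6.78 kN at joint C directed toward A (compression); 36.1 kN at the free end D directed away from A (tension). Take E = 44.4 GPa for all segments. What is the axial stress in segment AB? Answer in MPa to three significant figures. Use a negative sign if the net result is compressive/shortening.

Internal axial forces (sectioning from the free end, tension +): N_CD = 36.1 kN, N_BC = 29.32 kN, N_AB = 46.22 kN.
A_AB = 1511 mm².
σ_AB = N_AB/A_AB = 46220/1511 = 30.59 MPa.

30.6 MPa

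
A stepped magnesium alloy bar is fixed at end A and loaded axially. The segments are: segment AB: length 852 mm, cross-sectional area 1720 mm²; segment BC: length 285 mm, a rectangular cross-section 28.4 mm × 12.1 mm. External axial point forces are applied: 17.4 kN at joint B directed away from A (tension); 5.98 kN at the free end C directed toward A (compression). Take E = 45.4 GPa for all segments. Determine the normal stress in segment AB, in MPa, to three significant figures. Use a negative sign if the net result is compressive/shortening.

6.64 MPa

Internal axial forces (sectioning from the free end, tension +): N_BC = -5.98 kN, N_AB = 11.42 kN.
σ_AB = N_AB/A_AB = 11420/1720 = 6.64 MPa.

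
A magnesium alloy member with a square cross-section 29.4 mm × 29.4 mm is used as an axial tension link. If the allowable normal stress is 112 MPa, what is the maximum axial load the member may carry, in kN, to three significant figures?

96.8 kN

A = 864.4 mm².
P_max = σ_allow · A = 112 · 864.4 = 96810 N = 96.81 kN.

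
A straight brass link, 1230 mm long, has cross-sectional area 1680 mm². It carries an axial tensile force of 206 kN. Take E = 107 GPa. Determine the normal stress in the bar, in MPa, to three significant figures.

σ = N/A = 206000/1680 = 122.6 MPa.

123 MPa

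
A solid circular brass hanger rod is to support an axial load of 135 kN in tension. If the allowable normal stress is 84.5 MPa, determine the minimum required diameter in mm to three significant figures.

45.1 mm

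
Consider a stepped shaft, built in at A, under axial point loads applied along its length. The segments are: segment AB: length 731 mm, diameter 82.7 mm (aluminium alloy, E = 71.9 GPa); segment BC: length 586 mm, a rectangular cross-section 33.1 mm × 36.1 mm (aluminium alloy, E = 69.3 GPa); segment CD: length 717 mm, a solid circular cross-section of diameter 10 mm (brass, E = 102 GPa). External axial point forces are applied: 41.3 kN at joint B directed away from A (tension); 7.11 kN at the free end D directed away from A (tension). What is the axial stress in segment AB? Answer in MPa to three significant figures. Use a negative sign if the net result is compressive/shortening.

Internal axial forces (sectioning from the free end, tension +): N_CD = 7.11 kN, N_BC = 7.11 kN, N_AB = 48.41 kN.
A_AB = 5372 mm².
σ_AB = N_AB/A_AB = 48410/5372 = 9.012 MPa.

9.01 MPa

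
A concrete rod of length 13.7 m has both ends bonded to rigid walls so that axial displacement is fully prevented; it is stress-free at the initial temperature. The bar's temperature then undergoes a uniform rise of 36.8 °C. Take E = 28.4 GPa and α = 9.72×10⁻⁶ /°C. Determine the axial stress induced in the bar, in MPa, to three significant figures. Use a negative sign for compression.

-10.2 MPa

Free thermal expansion αLΔT = 9.72e-6 · 13700 · 36.8 = 4.9 mm.
The walls impose strain ε = −(4.9)/13700 = -3.5770e-04; σ = Eε = 28400 · -3.5770e-04 = -10.16 MPa.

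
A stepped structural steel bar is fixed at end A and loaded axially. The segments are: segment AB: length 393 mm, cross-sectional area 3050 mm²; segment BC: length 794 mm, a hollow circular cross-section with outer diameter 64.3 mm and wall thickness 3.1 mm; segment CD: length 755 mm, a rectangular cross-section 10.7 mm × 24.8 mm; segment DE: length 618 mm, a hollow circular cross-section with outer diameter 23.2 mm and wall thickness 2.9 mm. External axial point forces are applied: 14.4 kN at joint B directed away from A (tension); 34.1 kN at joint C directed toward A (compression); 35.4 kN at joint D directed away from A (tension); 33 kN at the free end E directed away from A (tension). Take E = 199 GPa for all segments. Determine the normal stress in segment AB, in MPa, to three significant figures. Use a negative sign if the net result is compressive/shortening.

Internal axial forces (sectioning from the free end, tension +): N_DE = 33 kN, N_CD = 68.4 kN, N_BC = 34.3 kN, N_AB = 48.7 kN.
σ_AB = N_AB/A_AB = 48700/3050 = 15.97 MPa.

16.0 MPa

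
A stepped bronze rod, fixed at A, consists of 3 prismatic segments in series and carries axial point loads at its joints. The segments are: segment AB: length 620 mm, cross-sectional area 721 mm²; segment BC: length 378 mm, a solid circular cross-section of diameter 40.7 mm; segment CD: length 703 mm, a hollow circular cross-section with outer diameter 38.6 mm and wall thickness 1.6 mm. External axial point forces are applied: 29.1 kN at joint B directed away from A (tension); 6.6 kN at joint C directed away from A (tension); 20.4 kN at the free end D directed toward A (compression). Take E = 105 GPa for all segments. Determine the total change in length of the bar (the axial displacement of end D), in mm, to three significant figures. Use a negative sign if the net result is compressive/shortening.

Internal axial forces (sectioning from the free end, tension +): N_CD = -20.4 kN, N_BC = -13.8 kN, N_AB = 15.3 kN.
A_BC = 1301 mm².
A_CD = 186 mm².
δ_AB = 15300·620/(721·105000) = 0.1253 mm
δ_BC = -13800·378/(1301·105000) = -0.03819 mm
δ_CD = -20400·703/(186·105000) = -0.7344 mm
δ = Σδ_i = -0.6473 mm.

-0.647 mm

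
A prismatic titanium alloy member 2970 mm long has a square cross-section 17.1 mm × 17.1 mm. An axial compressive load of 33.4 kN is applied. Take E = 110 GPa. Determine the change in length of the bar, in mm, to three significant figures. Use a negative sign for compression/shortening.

-3.08 mm

A = 292.4 mm².
δ_mech = NL/(AE) = -33400·2970/(292.4·110000) = -3.084 mm.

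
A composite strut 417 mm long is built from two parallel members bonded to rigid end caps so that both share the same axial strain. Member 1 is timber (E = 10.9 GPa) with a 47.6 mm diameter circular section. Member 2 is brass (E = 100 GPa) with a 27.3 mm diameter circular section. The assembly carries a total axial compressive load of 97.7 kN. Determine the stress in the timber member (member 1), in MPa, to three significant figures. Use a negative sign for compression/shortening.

A_1 = 1780 mm².
A_2 = 585.3 mm².
Equal strain + equilibrium ⇒ each member carries load in proportion to AE: A₁E₁ = 19400000 N, A₂E₂ = 58530000 N, ΣAE = 77930000 N.
σ₁ = P·E₁/ΣAE = -97700·10900/77930000 = -13.66 MPa.

-13.7 MPa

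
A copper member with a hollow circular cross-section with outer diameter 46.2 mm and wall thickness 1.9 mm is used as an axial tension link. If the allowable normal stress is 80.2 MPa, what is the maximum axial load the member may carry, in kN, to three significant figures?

21.2 kN

A = 264.4 mm².
P_max = σ_allow · A = 80.2 · 264.4 = 21210 N = 21.21 kN.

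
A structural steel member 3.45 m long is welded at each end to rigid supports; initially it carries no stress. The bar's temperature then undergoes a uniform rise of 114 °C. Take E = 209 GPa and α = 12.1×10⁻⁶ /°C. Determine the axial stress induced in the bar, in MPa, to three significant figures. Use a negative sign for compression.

Free thermal expansion αLΔT = 12.1e-6 · 3450 · 114 = 4.759 mm.
The walls impose strain ε = −(4.759)/3450 = -1.3794e-03; σ = Eε = 209000 · -1.3794e-03 = -288.3 MPa.

-288 MPa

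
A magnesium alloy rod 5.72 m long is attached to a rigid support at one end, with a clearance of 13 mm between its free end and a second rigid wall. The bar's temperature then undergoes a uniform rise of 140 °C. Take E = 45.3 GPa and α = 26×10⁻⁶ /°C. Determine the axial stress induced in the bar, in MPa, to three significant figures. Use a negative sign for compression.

-61.9 MPa

Free thermal expansion αLΔT = 26e-6 · 5720 · 140 = 20.82 mm.
The walls engage after the gap closes; constrained expansion = 20.82 − 13 = 7.821 mm.
The walls impose strain ε = −(7.821)/5720 = -1.3673e-03; σ = Eε = 45300 · -1.3673e-03 = -61.94 MPa.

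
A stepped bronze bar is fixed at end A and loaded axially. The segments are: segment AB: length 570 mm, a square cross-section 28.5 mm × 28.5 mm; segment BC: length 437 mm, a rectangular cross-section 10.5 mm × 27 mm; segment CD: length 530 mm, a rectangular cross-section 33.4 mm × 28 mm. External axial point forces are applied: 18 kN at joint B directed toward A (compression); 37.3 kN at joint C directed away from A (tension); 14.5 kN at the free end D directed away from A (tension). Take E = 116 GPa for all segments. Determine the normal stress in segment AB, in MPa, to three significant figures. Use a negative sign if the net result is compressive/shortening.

Internal axial forces (sectioning from the free end, tension +): N_CD = 14.5 kN, N_BC = 51.8 kN, N_AB = 33.8 kN.
A_AB = 812.2 mm².
σ_AB = N_AB/A_AB = 33800/812.2 = 41.61 MPa.

41.6 MPa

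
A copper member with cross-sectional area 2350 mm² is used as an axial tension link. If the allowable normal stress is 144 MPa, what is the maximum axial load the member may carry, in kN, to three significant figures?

P_max = σ_allow · A = 144 · 2350 = 338400 N = 338.4 kN.

338 kN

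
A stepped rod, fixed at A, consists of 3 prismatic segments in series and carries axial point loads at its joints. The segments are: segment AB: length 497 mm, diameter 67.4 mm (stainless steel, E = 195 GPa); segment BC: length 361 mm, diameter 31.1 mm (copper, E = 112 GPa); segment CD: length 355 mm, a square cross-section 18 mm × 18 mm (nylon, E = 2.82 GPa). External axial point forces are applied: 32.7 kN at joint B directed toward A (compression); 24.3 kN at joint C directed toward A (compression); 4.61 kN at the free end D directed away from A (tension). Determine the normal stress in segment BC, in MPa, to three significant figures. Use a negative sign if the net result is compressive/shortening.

-25.9 MPa

Internal axial forces (sectioning from the free end, tension +): N_CD = 4.61 kN, N_BC = -19.69 kN, N_AB = -52.39 kN.
A_BC = 759.6 mm².
σ_BC = N_BC/A_BC = -19690/759.6 = -25.92 MPa.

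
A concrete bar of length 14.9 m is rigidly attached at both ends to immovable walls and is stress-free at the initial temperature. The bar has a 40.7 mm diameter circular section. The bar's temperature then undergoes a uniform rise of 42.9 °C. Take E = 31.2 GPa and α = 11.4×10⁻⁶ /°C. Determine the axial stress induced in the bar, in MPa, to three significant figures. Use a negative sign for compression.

Free thermal expansion αLΔT = 11.4e-6 · 14900 · 42.9 = 7.287 mm.
The walls impose strain ε = −(7.287)/14900 = -4.8906e-04; σ = Eε = 31200 · -4.8906e-04 = -15.26 MPa.

-15.3 MPa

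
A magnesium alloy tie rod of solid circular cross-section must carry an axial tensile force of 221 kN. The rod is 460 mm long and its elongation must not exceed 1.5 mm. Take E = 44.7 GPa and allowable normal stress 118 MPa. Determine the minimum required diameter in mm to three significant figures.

48.8 mm

Required area A ≥ P/σ_allow = 221000/118 = 1873 mm².
For a solid circular section, d ≥ √(4A/π) = 48.83 mm.
Elongation limit: A ≥ PL/(Eδ_allow) = 221000·460/(44700·1.5) = 1516 mm² ⇒ d ≥ 43.94 mm.
The stress limit governs.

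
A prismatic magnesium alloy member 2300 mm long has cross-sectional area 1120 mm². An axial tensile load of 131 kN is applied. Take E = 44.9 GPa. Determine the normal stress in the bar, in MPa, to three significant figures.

σ = N/A = 131000/1120 = 117 MPa.

117 MPa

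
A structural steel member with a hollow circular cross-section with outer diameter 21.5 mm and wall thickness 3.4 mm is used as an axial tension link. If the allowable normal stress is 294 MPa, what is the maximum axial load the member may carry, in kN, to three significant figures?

56.8 kN

A = 193.3 mm².
P_max = σ_allow · A = 294 · 193.3 = 56840 N = 56.84 kN.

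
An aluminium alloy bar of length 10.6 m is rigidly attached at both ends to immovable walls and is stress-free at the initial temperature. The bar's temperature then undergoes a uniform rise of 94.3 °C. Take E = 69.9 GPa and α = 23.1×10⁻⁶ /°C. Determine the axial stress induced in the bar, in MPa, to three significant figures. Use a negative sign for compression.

Free thermal expansion αLΔT = 23.1e-6 · 10600 · 94.3 = 23.09 mm.
The walls impose strain ε = −(23.09)/10600 = -2.1783e-03; σ = Eε = 69900 · -2.1783e-03 = -152.3 MPa.

-152 MPa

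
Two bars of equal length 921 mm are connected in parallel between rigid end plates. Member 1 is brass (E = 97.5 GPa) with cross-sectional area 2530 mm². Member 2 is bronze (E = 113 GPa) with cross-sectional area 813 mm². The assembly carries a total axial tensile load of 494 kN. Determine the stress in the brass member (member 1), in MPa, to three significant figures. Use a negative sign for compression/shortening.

142 MPa

Equal strain + equilibrium ⇒ each member carries load in proportion to AE: A₁E₁ = 246700000 N, A₂E₂ = 91870000 N, ΣAE = 338500000 N.
σ₁ = P·E₁/ΣAE = 494000·97500/338500000 = 142.3 MPa.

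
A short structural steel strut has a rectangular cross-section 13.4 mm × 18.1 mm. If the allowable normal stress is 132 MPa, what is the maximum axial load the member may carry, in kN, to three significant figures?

A = 242.5 mm².
P_max = σ_allow · A = 132 · 242.5 = 32020 N = 32.02 kN.

32.0 kN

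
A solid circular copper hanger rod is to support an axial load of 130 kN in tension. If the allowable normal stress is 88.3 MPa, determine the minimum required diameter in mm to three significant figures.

Required area A ≥ P/σ_allow = 130000/88.3 = 1472 mm².
For a solid circular section, d ≥ √(4A/π) = 43.3 mm.

43.3 mm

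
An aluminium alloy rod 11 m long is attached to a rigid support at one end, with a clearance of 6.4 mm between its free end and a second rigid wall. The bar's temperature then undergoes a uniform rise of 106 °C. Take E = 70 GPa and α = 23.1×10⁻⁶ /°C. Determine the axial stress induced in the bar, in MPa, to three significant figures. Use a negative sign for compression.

-131 MPa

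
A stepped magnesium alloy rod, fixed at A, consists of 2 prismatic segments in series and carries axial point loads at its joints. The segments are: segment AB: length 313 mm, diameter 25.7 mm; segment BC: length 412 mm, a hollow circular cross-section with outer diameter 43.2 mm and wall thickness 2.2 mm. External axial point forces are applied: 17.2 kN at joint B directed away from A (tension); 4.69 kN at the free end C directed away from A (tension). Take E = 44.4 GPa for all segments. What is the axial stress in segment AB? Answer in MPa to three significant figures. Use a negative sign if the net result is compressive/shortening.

Internal axial forces (sectioning from the free end, tension +): N_BC = 4.69 kN, N_AB = 21.89 kN.
A_AB = 518.7 mm².
σ_AB = N_AB/A_AB = 21890/518.7 = 42.2 MPa.

42.2 MPa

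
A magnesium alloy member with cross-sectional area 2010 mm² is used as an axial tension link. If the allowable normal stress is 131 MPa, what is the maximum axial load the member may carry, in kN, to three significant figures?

P_max = σ_allow · A = 131 · 2010 = 263300 N = 263.3 kN.

263 kN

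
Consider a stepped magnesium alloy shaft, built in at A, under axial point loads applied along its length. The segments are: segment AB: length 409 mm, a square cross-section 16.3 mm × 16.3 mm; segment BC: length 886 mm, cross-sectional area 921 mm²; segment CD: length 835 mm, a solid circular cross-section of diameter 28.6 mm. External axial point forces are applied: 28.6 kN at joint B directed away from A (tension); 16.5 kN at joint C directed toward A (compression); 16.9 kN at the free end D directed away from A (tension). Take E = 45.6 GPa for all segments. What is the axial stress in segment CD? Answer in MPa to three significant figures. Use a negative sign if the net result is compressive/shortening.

26.3 MPa

Internal axial forces (sectioning from the free end, tension +): N_CD = 16.9 kN, N_BC = 0.4 kN, N_AB = 29 kN.
A_CD = 642.4 mm².
σ_CD = N_CD/A_CD = 16900/642.4 = 26.31 MPa.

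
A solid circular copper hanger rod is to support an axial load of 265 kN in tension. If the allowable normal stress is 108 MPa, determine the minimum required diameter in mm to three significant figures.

55.9 mm

Required area A ≥ P/σ_allow = 265000/108 = 2454 mm².
For a solid circular section, d ≥ √(4A/π) = 55.89 mm.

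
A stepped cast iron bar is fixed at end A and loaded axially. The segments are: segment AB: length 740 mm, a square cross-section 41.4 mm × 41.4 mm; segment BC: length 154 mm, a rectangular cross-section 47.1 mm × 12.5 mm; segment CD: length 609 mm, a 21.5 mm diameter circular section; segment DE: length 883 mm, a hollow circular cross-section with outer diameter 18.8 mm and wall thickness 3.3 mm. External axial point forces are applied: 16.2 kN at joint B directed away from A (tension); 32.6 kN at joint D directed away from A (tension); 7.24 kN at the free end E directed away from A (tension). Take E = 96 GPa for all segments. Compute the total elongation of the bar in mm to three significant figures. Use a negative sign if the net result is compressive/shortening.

Internal axial forces (sectioning from the free end, tension +): N_DE = 7.24 kN, N_CD = 39.84 kN, N_BC = 39.84 kN, N_AB = 56.04 kN.
A_AB = 1714 mm².
A_BC = 588.8 mm².
A_CD = 363.1 mm².
A_DE = 160.7 mm².
δ_AB = 56040·740/(1714·96000) = 0.252 mm
δ_BC = 39840·154/(588.8·96000) = 0.1086 mm
δ_CD = 39840·609/(363.1·96000) = 0.6961 mm
δ_DE = 7240·883/(160.7·96000) = 0.4144 mm
δ = Σδ_i = 1.471 mm.

1.47 mm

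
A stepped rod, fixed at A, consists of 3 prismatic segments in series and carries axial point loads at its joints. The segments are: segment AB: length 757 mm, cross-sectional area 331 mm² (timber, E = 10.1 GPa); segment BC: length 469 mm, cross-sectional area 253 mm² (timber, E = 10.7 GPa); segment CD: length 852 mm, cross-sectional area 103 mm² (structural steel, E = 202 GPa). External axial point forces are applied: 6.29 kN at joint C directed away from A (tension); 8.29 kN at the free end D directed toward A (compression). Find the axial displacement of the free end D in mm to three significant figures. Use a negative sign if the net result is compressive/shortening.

Internal axial forces (sectioning from the free end, tension +): N_CD = -8.29 kN, N_BC = -2 kN, N_AB = -2 kN.
δ_AB = -2000·757/(331·10100) = -0.4529 mm
δ_BC = -2000·469/(253·10700) = -0.3465 mm
δ_CD = -8290·852/(103·202000) = -0.3395 mm
δ = Σδ_i = -1.139 mm.

-1.14 mm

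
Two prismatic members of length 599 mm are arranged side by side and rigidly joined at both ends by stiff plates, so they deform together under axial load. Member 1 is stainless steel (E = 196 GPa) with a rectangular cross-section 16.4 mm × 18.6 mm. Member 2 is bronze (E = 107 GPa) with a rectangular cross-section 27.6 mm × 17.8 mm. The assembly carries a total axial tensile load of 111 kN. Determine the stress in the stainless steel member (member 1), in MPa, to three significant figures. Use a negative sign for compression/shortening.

A_1 = 305 mm².
A_2 = 491.3 mm².
Equal strain + equilibrium ⇒ each member carries load in proportion to AE: A₁E₁ = 59790000 N, A₂E₂ = 52570000 N, ΣAE = 112400000 N.
σ₁ = P·E₁/ΣAE = 111000·196000/112400000 = 193.6 MPa.

194 MPa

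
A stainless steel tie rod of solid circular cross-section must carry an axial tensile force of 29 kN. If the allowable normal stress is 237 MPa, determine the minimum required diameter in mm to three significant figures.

Required area A ≥ P/σ_allow = 29000/237 = 122.4 mm².
For a solid circular section, d ≥ √(4A/π) = 12.48 mm.

12.5 mm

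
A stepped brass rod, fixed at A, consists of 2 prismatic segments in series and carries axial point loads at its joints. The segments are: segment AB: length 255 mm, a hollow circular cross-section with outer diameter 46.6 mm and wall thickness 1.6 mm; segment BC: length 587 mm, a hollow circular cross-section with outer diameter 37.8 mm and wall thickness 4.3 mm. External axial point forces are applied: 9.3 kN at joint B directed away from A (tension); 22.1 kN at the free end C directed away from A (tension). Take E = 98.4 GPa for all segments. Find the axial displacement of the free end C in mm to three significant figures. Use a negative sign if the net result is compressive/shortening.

Internal axial forces (sectioning from the free end, tension +): N_BC = 22.1 kN, N_AB = 31.4 kN.
A_AB = 226.2 mm².
A_BC = 452.5 mm².
δ_AB = 31400·255/(226.2·98400) = 0.3597 mm
δ_BC = 22100·587/(452.5·98400) = 0.2913 mm
δ = Σδ_i = 0.6511 mm.

0.651 mm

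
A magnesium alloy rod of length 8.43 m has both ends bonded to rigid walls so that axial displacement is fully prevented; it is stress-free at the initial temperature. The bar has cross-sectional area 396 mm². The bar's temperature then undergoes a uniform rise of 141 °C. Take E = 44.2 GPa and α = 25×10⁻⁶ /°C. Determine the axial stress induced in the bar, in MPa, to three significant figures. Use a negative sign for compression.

Free thermal expansion αLΔT = 25e-6 · 8430 · 141 = 29.72 mm.
The walls impose strain ε = −(29.72)/8430 = -3.5250e-03; σ = Eε = 44200 · -3.5250e-03 = -155.8 MPa.

-156 MPa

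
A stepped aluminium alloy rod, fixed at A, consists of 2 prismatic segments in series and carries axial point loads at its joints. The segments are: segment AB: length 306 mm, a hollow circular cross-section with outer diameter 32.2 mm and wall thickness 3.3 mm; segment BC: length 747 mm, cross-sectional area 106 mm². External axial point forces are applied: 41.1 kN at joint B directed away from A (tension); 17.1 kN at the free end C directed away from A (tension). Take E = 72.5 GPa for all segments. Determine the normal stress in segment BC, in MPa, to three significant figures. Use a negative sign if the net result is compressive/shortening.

Internal axial forces (sectioning from the free end, tension +): N_BC = 17.1 kN, N_AB = 58.2 kN.
σ_BC = N_BC/A_BC = 17100/106 = 161.3 MPa.

161 MPa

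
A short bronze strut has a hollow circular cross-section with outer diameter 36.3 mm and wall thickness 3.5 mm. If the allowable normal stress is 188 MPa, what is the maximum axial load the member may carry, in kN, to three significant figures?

67.8 kN

A = 360.7 mm².
P_max = σ_allow · A = 188 · 360.7 = 67800 N = 67.8 kN.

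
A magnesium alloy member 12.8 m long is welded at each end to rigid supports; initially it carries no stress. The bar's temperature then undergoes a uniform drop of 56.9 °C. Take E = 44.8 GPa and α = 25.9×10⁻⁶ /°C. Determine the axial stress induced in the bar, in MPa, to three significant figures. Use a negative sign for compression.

66.0 MPa

Free thermal expansion αLΔT = 25.9e-6 · 12800 · -56.9 = -18.86 mm.
The walls impose strain ε = −(-18.86)/12800 = 1.4737e-03; σ = Eε = 44800 · 1.4737e-03 = 66.02 MPa.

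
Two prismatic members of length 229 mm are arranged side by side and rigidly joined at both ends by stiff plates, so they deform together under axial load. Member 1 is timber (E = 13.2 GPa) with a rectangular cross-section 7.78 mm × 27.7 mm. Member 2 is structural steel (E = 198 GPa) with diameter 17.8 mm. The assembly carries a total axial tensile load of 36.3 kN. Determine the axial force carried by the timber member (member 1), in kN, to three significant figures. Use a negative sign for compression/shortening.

A_1 = 215.5 mm².
A_2 = 248.8 mm².
Equal strain + equilibrium ⇒ each member carries load in proportion to AE: A₁E₁ = 2845000 N, A₂E₂ = 49270000 N, ΣAE = 52120000 N.
F₁ = P·A₁E₁/ΣAE = 36300·2845000/52120000 = 1981 N.

1.98 kN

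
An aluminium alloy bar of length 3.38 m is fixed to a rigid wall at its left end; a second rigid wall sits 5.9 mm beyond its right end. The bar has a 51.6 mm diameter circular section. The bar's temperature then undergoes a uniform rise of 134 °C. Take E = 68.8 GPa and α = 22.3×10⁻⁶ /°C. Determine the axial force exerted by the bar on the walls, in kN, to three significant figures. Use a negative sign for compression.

-179 kN

Free thermal expansion αLΔT = 22.3e-6 · 3380 · 134 = 10.1 mm.
The walls engage after the gap closes; constrained expansion = 10.1 − 5.9 = 4.2 mm.
The walls impose strain ε = −(4.2)/3380 = -1.2426e-03; σ = Eε = 68800 · -1.2426e-03 = -85.49 MPa.
Wall reaction R = σ·A = -85.49·2091 = -178800 N = -178.8 kN.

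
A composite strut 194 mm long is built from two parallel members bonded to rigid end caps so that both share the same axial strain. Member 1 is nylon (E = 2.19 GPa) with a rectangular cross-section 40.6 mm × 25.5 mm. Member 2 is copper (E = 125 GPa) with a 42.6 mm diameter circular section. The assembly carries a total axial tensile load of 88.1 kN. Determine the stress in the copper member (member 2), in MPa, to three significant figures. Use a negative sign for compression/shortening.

61.0 MPa

A_1 = 1035 mm².
A_2 = 1425 mm².
Equal strain + equilibrium ⇒ each member carries load in proportion to AE: A₁E₁ = 2267000 N, A₂E₂ = 178200000 N, ΣAE = 180400000 N.
σ₂ = P·E₂/ΣAE = 88100·125000/180400000 = 61.03 MPa.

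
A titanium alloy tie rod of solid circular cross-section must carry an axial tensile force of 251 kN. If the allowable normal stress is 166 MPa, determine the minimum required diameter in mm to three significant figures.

43.9 mm

Required area A ≥ P/σ_allow = 251000/166 = 1512 mm².
For a solid circular section, d ≥ √(4A/π) = 43.88 mm.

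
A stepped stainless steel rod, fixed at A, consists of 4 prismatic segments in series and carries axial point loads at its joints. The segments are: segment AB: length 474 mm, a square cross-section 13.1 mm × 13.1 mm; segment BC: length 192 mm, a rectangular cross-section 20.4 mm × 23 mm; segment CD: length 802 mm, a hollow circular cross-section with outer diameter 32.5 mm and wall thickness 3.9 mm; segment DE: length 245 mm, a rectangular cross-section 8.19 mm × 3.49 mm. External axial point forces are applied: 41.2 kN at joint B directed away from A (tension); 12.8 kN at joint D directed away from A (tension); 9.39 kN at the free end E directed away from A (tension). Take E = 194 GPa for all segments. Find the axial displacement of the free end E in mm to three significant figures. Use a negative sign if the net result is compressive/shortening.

1.63 mm

Internal axial forces (sectioning from the free end, tension +): N_DE = 9.39 kN, N_CD = 22.19 kN, N_BC = 22.19 kN, N_AB = 63.39 kN.
A_AB = 171.6 mm².
A_BC = 469.2 mm².
A_CD = 350.4 mm².
A_DE = 28.58 mm².
δ_AB = 63390·474/(171.6·194000) = 0.9025 mm
δ_BC = 22190·192/(469.2·194000) = 0.04681 mm
δ_CD = 22190·802/(350.4·194000) = 0.2618 mm
δ_DE = 9390·245/(28.58·194000) = 0.4149 mm
δ = Σδ_i = 1.626 mm.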